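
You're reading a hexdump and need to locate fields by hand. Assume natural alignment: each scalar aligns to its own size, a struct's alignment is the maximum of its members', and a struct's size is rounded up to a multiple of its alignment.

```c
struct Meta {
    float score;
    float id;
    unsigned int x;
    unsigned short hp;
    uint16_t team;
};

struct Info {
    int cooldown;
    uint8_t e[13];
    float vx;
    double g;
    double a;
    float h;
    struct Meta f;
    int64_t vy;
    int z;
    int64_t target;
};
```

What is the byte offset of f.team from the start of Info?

58

Meta: score at 0 (size 4, align 4) → ends 4; id at 4 (size 4, align 4) → ends 8; x at 8 (size 4, align 4) → ends 12; hp at 12 (size 2, align 2) → ends 14; team at 14 (size 2, align 2) → ends 16; total 16 bytes, alignment 4
cooldown at 0 (size 4, align 4) → ends 4
e at 4 (size 13, align 1) → ends 17
pad 3 to align 4 for vx
vx at 20 (size 4, align 4) → ends 24
g at 24 (size 8, align 8) → ends 32
a at 32 (size 8, align 8) → ends 40
h at 40 (size 4, align 4) → ends 44
f at 44 (size 16, align 4) → ends 60
within Meta: team at 14
44 + 14 = 58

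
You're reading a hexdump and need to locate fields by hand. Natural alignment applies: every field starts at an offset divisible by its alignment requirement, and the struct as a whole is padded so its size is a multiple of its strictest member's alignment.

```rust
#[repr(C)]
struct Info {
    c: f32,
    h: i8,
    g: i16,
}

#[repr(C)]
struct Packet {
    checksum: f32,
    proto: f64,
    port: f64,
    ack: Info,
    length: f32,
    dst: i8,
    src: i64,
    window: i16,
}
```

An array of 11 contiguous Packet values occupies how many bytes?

Info: 0..4  c  (4B, 4-aligned); 4..5  h  (1B, 1-aligned); 5..6  -- padding (1B); 6..8  g  (2B, 2-aligned); sizeof = 8, alignof = 4
0..4  checksum  (4B, 4-aligned)
4..8  -- padding (4B)
8..16  proto  (8B, 8-aligned)
16..24  port  (8B, 8-aligned)
24..32  ack  (8B, 4-aligned)
32..36  length  (4B, 4-aligned)
36..37  dst  (1B, 1-aligned)
37..40  -- padding (3B)
40..48  src  (8B, 8-aligned)
48..50  window  (2B, 2-aligned)
50..56  -- tail padding (6B)
sizeof = 56, alignof = 8
array of 11: 11 × 56 = 616

616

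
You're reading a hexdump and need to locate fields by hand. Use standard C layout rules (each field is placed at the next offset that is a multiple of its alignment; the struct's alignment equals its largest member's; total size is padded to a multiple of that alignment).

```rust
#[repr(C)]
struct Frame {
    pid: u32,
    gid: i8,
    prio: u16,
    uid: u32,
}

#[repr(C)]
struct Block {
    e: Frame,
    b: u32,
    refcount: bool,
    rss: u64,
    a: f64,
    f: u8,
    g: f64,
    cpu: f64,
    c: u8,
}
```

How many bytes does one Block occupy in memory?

Frame: 0..4  pid  (4B, 4-aligned); 4..5  gid  (1B, 1-aligned); 5..6  -- padding (1B); 6..8  prio  (2B, 2-aligned); 8..12  uid  (4B, 4-aligned); sizeof = 12, alignof = 4
0..12  e  (12B, 4-aligned)
12..16  b  (4B, 4-aligned)
16..17  refcount  (1B, 1-aligned)
17..24  -- padding (7B)
24..32  rss  (8B, 8-aligned)
32..40  a  (8B, 8-aligned)
40..41  f  (1B, 1-aligned)
41..48  -- padding (7B)
48..56  g  (8B, 8-aligned)
56..64  cpu  (8B, 8-aligned)
64..65  c  (1B, 1-aligned)
65..72  -- tail padding (7B)
sizeof = 72, alignof = 8

72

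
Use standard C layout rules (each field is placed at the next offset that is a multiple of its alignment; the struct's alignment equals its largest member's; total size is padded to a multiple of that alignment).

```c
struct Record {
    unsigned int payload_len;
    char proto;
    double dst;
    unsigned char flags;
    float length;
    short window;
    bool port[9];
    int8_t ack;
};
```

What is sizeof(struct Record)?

40

payload_len at 0 (size 4, align 4) → ends 4
proto at 4 (size 1, align 1) → ends 5
pad 3 to align 8 for dst
dst at 8 (size 8, align 8) → ends 16
flags at 16 (size 1, align 1) → ends 17
pad 3 to align 4 for length
length at 20 (size 4, align 4) → ends 24
window at 24 (size 2, align 2) → ends 26
port at 26 (size 9, align 1) → ends 35
ack at 35 (size 1, align 1) → ends 36
tail pad 4 to reach multiple of 8
total 40 bytes, alignment 8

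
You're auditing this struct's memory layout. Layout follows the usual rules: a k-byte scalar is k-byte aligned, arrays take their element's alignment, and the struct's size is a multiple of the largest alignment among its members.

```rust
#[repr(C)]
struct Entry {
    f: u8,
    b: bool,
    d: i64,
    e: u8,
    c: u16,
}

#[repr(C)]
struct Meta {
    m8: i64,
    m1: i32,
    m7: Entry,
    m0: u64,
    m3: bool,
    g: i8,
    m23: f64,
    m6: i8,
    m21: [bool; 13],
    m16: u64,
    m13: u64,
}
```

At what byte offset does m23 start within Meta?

56

Entry: f at 0 (size 1, align 1) → ends 1; b at 1 (size 1, align 1) → ends 2; pad 6 to align 8 for d; d at 8 (size 8, align 8) → ends 16; e at 16 (size 1, align 1) → ends 17; pad 1 to align 2 for c; c at 18 (size 2, align 2) → ends 20; tail pad 4 to reach multiple of 8; total 24 bytes, alignment 8
m8 at 0 (size 8, align 8) → ends 8
m1 at 8 (size 4, align 4) → ends 12
pad 4 to align 8 for m7
m7 at 16 (size 24, align 8) → ends 40
m0 at 40 (size 8, align 8) → ends 48
m3 at 48 (size 1, align 1) → ends 49
g at 49 (size 1, align 1) → ends 50
pad 6 to align 8 for m23
m23 at 56 (size 8, align 8) → ends 64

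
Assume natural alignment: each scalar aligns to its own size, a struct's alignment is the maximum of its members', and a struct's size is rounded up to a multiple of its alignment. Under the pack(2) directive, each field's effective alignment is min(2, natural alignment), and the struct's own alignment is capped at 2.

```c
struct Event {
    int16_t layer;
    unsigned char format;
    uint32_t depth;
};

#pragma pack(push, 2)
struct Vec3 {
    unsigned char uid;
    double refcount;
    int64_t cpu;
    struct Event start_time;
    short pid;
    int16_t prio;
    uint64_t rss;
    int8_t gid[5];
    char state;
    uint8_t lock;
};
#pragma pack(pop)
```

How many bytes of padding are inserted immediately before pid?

0

Event: @0: layer [2B, align 2] → 2; @2: format [1B, align 1] → 3; +1 pad (align 4); @4: depth [4B, align 4] → 8; size 8, align 4
@0: uid [1B, align 1] → 1
+1 pad (align 2)
@2: refcount [8B, align 2] → 10
@10: cpu [8B, align 2] → 18
@18: start_time [8B, align 2] → 26
@26: pid [2B, align 2] → 28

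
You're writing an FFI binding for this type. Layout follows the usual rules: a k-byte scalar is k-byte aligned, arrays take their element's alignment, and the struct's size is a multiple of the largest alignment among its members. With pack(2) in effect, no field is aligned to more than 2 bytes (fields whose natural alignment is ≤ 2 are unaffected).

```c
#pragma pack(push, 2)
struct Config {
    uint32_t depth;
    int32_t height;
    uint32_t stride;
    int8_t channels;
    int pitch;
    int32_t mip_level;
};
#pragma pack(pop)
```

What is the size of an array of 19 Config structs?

418

0..4  depth  (4B, 2-aligned)
4..8  height  (4B, 2-aligned)
8..12  stride  (4B, 2-aligned)
12..13  channels  (1B, 1-aligned)
13..14  -- padding (1B)
14..18  pitch  (4B, 2-aligned)
18..22  mip_level  (4B, 2-aligned)
sizeof = 22, alignof = 2
array of 19: 19 × 22 = 418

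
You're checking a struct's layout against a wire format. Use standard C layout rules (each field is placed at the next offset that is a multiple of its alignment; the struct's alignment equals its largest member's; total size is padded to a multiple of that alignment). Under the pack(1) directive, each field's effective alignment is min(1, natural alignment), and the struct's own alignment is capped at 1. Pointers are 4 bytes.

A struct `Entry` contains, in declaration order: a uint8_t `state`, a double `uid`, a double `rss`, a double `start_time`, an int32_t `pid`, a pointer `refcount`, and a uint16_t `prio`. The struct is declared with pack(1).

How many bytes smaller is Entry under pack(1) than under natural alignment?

natural layout:
  0..1  state  (1B, 1-aligned)
  1..8  -- padding (7B)
  8..16  uid  (8B, 8-aligned)
  16..24  rss  (8B, 8-aligned)
  24..32  start_time  (8B, 8-aligned)
  32..36  pid  (4B, 4-aligned)
  36..40  refcount  (4B, 4-aligned)
  40..42  prio  (2B, 2-aligned)
  42..48  -- tail padding (6B)
  sizeof = 48, alignof = 8
packed(1) layout:
  0..1  state  (1B, 1-aligned)
  1..9  uid  (8B, 1-aligned)
  9..17  rss  (8B, 1-aligned)
  17..25  start_time  (8B, 1-aligned)
  25..29  pid  (4B, 1-aligned)
  29..33  refcount  (4B, 1-aligned)
  33..35  prio  (2B, 1-aligned)
  sizeof = 35, alignof = 1
48 − 35 = 13

13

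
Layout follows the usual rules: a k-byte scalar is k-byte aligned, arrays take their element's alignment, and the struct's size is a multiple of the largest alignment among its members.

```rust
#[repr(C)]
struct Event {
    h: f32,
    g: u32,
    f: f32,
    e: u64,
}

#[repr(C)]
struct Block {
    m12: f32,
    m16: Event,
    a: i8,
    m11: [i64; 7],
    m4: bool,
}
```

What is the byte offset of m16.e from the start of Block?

Event: @0: h [4B, align 4] → 4; @4: g [4B, align 4] → 8; @8: f [4B, align 4] → 12; +4 pad (align 8); @16: e [8B, align 8] → 24; size 24, align 8
@0: m12 [4B, align 4] → 4
+4 pad (align 8)
@8: m16 [24B, align 8] → 32
within Event: e at 16
8 + 16 = 24

24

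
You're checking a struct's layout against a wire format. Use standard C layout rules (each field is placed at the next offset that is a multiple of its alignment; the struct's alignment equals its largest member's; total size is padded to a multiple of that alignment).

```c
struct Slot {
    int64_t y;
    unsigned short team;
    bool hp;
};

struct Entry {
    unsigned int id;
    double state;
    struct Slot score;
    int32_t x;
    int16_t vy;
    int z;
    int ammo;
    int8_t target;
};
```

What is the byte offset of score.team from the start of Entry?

Slot: y at 0 (size 8, align 8) → ends 8; team at 8 (size 2, align 2) → ends 10; hp at 10 (size 1, align 1) → ends 11; tail pad 5 to reach multiple of 8; total 16 bytes, alignment 8
id at 0 (size 4, align 4) → ends 4
pad 4 to align 8 for state
state at 8 (size 8, align 8) → ends 16
score at 16 (size 16, align 8) → ends 32
within Slot: team at 8
16 + 8 = 24

24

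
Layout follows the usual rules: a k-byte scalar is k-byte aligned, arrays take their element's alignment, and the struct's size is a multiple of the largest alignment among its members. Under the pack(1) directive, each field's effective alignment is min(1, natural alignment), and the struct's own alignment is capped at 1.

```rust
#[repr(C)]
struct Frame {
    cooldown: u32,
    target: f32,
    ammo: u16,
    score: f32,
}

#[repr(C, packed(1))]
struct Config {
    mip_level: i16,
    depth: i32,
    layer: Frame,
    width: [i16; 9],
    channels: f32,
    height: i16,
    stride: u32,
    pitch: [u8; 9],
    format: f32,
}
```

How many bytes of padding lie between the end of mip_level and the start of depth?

Frame: @0: cooldown [4B, align 4] → 4; @4: target [4B, align 4] → 8; @8: ammo [2B, align 2] → 10; +2 pad (align 4); @12: score [4B, align 4] → 16; size 16, align 4
@0: mip_level [2B, align 1] → 2
@2: depth [4B, align 1] → 6

0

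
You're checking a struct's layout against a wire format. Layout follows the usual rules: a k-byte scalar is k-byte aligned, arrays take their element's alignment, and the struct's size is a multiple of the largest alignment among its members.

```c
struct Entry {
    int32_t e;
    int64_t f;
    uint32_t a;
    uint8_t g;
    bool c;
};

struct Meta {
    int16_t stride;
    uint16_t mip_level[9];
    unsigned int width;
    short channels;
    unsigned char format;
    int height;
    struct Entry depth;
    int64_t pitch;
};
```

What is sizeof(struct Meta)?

Entry: 0..4  e  (4B, 4-aligned); 4..8  -- padding (4B); 8..16  f  (8B, 8-aligned); 16..20  a  (4B, 4-aligned); 20..21  g  (1B, 1-aligned); 21..22  c  (1B, 1-aligned); 22..24  -- tail padding (2B); sizeof = 24, alignof = 8
0..2  stride  (2B, 2-aligned)
2..20  mip_level  (18B, 2-aligned)
20..24  width  (4B, 4-aligned)
24..26  channels  (2B, 2-aligned)
26..27  format  (1B, 1-aligned)
27..28  -- padding (1B)
28..32  height  (4B, 4-aligned)
32..56  depth  (24B, 8-aligned)
56..64  pitch  (8B, 8-aligned)
sizeof = 64, alignof = 8

64 bytes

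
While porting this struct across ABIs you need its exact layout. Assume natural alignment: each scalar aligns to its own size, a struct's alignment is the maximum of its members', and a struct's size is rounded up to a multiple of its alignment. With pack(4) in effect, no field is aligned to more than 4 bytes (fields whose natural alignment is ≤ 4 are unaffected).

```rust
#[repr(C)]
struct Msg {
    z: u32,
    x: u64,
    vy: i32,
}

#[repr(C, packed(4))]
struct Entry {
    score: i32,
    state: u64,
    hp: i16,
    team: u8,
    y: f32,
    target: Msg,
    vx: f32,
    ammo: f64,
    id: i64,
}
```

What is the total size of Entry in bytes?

64 bytes

Msg: @0: z [4B, align 4] → 4; +4 pad (align 8); @8: x [8B, align 8] → 16; @16: vy [4B, align 4] → 20; +4 tail pad (align 8); size 24, align 8
@0: score [4B, align 4] → 4
@4: state [8B, align 4] → 12
@12: hp [2B, align 2] → 14
@14: team [1B, align 1] → 15
+1 pad (align 4)
@16: y [4B, align 4] → 20
@20: target [24B, align 4] → 44
@44: vx [4B, align 4] → 48
@48: ammo [8B, align 4] → 56
@56: id [8B, align 4] → 64
size 64, align 4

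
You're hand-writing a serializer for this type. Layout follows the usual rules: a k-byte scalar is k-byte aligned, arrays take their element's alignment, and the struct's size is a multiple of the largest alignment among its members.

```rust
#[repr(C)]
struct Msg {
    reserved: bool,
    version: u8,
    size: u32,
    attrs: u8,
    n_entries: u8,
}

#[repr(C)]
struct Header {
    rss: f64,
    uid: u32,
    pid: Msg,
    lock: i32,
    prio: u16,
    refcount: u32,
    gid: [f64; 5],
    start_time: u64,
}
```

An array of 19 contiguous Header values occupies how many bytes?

Msg: @0: reserved [1B, align 1] → 1; @1: version [1B, align 1] → 2; +2 pad (align 4); @4: size [4B, align 4] → 8; @8: attrs [1B, align 1] → 9; @9: n_entries [1B, align 1] → 10; +2 tail pad (align 4); size 12, align 4
@0: rss [8B, align 8] → 8
@8: uid [4B, align 4] → 12
@12: pid [12B, align 4] → 24
@24: lock [4B, align 4] → 28
@28: prio [2B, align 2] → 30
+2 pad (align 4)
@32: refcount [4B, align 4] → 36
+4 pad (align 8)
@40: gid [40B, align 8] → 80
@80: start_time [8B, align 8] → 88
size 88, align 8
array of 19: 19 × 88 = 1672

1672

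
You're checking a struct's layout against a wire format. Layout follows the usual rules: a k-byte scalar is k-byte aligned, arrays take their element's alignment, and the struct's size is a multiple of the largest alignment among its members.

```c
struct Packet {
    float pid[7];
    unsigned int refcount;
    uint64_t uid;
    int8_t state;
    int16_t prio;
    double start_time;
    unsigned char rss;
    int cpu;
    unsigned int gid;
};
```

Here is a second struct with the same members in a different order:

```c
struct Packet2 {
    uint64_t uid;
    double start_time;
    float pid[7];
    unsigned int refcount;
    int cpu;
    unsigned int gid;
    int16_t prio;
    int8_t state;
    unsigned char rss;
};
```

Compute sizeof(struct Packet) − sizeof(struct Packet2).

0..28  pid  (28B, 4-aligned)
28..32  refcount  (4B, 4-aligned)
32..40  uid  (8B, 8-aligned)
40..41  state  (1B, 1-aligned)
41..42  -- padding (1B)
42..44  prio  (2B, 2-aligned)
44..48  -- padding (4B)
48..56  start_time  (8B, 8-aligned)
56..57  rss  (1B, 1-aligned)
57..60  -- padding (3B)
60..64  cpu  (4B, 4-aligned)
64..68  gid  (4B, 4-aligned)
68..72  -- tail padding (4B)
sizeof = 72, alignof = 8
— Packet2 —
0..8  uid  (8B, 8-aligned)
8..16  start_time  (8B, 8-aligned)
16..44  pid  (28B, 4-aligned)
44..48  refcount  (4B, 4-aligned)
48..52  cpu  (4B, 4-aligned)
52..56  gid  (4B, 4-aligned)
56..58  prio  (2B, 2-aligned)
58..59  state  (1B, 1-aligned)
59..60  rss  (1B, 1-aligned)
60..64  -- tail padding (4B)
sizeof = 64, alignof = 8
72 − 64 = 8

8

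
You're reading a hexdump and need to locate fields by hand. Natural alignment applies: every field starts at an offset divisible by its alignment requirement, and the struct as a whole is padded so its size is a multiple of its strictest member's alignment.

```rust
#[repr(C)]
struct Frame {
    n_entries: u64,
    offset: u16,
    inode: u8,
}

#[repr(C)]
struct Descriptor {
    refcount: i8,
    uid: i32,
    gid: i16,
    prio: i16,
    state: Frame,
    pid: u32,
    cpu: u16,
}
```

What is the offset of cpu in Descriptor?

36

Frame: @0: n_entries [8B, align 8] → 8; @8: offset [2B, align 2] → 10; @10: inode [1B, align 1] → 11; +5 tail pad (align 8); size 16, align 8
@0: refcount [1B, align 1] → 1
+3 pad (align 4)
@4: uid [4B, align 4] → 8
@8: gid [2B, align 2] → 10
@10: prio [2B, align 2] → 12
+4 pad (align 8)
@16: state [16B, align 8] → 32
@32: pid [4B, align 4] → 36
@36: cpu [2B, align 2] → 38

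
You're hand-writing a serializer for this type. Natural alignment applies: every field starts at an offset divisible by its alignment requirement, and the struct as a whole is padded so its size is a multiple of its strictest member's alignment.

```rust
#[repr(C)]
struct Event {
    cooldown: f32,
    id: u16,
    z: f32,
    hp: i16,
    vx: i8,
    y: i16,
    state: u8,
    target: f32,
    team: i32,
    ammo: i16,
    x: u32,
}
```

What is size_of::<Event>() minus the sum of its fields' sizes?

6

@0: cooldown [4B, align 4] → 4
@4: id [2B, align 2] → 6
+2 pad (align 4)
@8: z [4B, align 4] → 12
@12: hp [2B, align 2] → 14
@14: vx [1B, align 1] → 15
+1 pad (align 2)
@16: y [2B, align 2] → 18
@18: state [1B, align 1] → 19
+1 pad (align 4)
@20: target [4B, align 4] → 24
@24: team [4B, align 4] → 28
@28: ammo [2B, align 2] → 30
+2 pad (align 4)
@32: x [4B, align 4] → 36
size 36, align 4
data bytes 30, size 36 → padding 6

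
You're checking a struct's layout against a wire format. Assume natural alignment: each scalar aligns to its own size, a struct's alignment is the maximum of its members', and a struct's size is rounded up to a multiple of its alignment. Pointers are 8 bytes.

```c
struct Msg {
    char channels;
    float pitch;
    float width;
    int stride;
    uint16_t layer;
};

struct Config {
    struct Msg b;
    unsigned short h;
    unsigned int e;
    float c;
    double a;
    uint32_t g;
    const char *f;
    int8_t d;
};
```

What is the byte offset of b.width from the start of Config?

Msg: @0: channels [1B, align 1] → 1; +3 pad (align 4); @4: pitch [4B, align 4] → 8; @8: width [4B, align 4] → 12; @12: stride [4B, align 4] → 16; @16: layer [2B, align 2] → 18; +2 tail pad (align 4); size 20, align 4
@0: b [20B, align 4] → 20
within Msg: width at 8
0 + 8 = 8

8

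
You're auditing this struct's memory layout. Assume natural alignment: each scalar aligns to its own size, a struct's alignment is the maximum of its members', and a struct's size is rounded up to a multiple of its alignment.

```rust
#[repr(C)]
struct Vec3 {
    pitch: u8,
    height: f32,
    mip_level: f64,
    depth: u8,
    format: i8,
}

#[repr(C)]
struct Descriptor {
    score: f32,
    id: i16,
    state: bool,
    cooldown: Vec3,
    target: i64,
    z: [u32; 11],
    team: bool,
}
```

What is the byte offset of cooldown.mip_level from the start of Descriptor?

Vec3: @0: pitch [1B, align 1] → 1; +3 pad (align 4); @4: height [4B, align 4] → 8; @8: mip_level [8B, align 8] → 16; @16: depth [1B, align 1] → 17; @17: format [1B, align 1] → 18; +6 tail pad (align 8); size 24, align 8
@0: score [4B, align 4] → 4
@4: id [2B, align 2] → 6
@6: state [1B, align 1] → 7
+1 pad (align 8)
@8: cooldown [24B, align 8] → 32
within Vec3: mip_level at 8
8 + 8 = 16

16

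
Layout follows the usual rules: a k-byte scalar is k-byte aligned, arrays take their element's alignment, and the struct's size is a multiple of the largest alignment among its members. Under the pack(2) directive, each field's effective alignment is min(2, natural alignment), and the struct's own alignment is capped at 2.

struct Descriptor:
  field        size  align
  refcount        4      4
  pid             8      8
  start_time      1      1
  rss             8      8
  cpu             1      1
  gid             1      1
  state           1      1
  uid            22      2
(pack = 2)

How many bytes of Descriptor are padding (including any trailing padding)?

0..4  refcount  (4B, 2-aligned)
4..12  pid  (8B, 2-aligned)
12..13  start_time  (1B, 1-aligned)
13..14  -- padding (1B)
14..22  rss  (8B, 2-aligned)
22..23  cpu  (1B, 1-aligned)
23..24  gid  (1B, 1-aligned)
24..25  state  (1B, 1-aligned)
25..26  -- padding (1B)
26..48  uid  (22B, 2-aligned)
sizeof = 48, alignof = 2
data bytes 46, size 48 → padding 2

2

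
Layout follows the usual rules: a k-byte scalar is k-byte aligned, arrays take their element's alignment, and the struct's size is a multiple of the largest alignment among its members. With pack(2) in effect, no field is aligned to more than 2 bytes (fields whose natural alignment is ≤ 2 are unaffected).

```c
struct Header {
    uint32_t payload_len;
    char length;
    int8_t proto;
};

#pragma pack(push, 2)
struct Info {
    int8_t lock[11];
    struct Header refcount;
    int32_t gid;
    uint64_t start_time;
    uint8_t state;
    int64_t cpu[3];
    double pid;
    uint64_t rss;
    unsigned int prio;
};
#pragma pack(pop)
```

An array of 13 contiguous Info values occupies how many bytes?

Header: payload_len at 0 (size 4, align 4) → ends 4; length at 4 (size 1, align 1) → ends 5; proto at 5 (size 1, align 1) → ends 6; tail pad 2 to reach multiple of 4; total 8 bytes, alignment 4
lock at 0 (size 11, align 1) → ends 11
pad 1 to align 2 for refcount
refcount at 12 (size 8, align 2) → ends 20
gid at 20 (size 4, align 2) → ends 24
start_time at 24 (size 8, align 2) → ends 32
state at 32 (size 1, align 1) → ends 33
pad 1 to align 2 for cpu
cpu at 34 (size 24, align 2) → ends 58
pid at 58 (size 8, align 2) → ends 66
rss at 66 (size 8, align 2) → ends 74
prio at 74 (size 4, align 2) → ends 78
total 78 bytes, alignment 2
array of 13: 13 × 78 = 1014

1014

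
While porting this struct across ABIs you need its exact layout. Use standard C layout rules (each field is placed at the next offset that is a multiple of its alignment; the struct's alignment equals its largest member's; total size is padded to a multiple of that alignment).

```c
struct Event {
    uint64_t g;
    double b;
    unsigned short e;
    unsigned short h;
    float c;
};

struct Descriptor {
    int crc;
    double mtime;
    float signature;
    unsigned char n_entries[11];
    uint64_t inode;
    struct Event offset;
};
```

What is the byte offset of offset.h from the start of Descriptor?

Event: @0: g [8B, align 8] → 8; @8: b [8B, align 8] → 16; @16: e [2B, align 2] → 18; @18: h [2B, align 2] → 20; @20: c [4B, align 4] → 24; size 24, align 8
@0: crc [4B, align 4] → 4
+4 pad (align 8)
@8: mtime [8B, align 8] → 16
@16: signature [4B, align 4] → 20
@20: n_entries [11B, align 1] → 31
+1 pad (align 8)
@32: inode [8B, align 8] → 40
@40: offset [24B, align 8] → 64
within Event: h at 18
40 + 18 = 58

58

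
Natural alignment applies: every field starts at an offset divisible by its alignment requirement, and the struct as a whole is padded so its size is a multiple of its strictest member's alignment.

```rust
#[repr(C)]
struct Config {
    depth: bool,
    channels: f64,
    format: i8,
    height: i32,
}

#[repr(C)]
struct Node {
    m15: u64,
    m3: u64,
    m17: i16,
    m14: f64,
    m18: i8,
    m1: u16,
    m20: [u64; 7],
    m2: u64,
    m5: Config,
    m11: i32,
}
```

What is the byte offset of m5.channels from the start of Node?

112

Config: 0..1  depth  (1B, 1-aligned); 1..8  -- padding (7B); 8..16  channels  (8B, 8-aligned); 16..17  format  (1B, 1-aligned); 17..20  -- padding (3B); 20..24  height  (4B, 4-aligned); sizeof = 24, alignof = 8
0..8  m15  (8B, 8-aligned)
8..16  m3  (8B, 8-aligned)
16..18  m17  (2B, 2-aligned)
18..24  -- padding (6B)
24..32  m14  (8B, 8-aligned)
32..33  m18  (1B, 1-aligned)
33..34  -- padding (1B)
34..36  m1  (2B, 2-aligned)
36..40  -- padding (4B)
40..96  m20  (56B, 8-aligned)
96..104  m2  (8B, 8-aligned)
104..128  m5  (24B, 8-aligned)
within Config: channels at 8
104 + 8 = 112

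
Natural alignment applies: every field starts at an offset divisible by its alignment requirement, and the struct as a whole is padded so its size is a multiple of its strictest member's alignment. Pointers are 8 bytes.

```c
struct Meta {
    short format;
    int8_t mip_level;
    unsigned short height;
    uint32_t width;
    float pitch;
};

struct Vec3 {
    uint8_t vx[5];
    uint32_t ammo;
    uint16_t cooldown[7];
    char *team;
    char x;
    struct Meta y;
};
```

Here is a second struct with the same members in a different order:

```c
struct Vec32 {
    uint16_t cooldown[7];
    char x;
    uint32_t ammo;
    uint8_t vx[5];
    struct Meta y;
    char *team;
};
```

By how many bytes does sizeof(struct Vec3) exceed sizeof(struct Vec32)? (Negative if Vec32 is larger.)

Meta: 0..2  format  (2B, 2-aligned); 2..3  mip_level  (1B, 1-aligned); 3..4  -- padding (1B); 4..6  height  (2B, 2-aligned); 6..8  -- padding (2B); 8..12  width  (4B, 4-aligned); 12..16  pitch  (4B, 4-aligned); sizeof = 16, alignof = 4
0..5  vx  (5B, 1-aligned)
5..8  -- padding (3B)
8..12  ammo  (4B, 4-aligned)
12..26  cooldown  (14B, 2-aligned)
26..32  -- padding (6B)
32..40  team  (8B, 8-aligned)
40..41  x  (1B, 1-aligned)
41..44  -- padding (3B)
44..60  y  (16B, 4-aligned)
60..64  -- tail padding (4B)
sizeof = 64, alignof = 8
— Vec32 —
0..14  cooldown  (14B, 2-aligned)
14..15  x  (1B, 1-aligned)
15..16  -- padding (1B)
16..20  ammo  (4B, 4-aligned)
20..25  vx  (5B, 1-aligned)
25..28  -- padding (3B)
28..44  y  (16B, 4-aligned)
44..48  -- padding (4B)
48..56  team  (8B, 8-aligned)
sizeof = 56, alignof = 8
64 − 56 = 8

8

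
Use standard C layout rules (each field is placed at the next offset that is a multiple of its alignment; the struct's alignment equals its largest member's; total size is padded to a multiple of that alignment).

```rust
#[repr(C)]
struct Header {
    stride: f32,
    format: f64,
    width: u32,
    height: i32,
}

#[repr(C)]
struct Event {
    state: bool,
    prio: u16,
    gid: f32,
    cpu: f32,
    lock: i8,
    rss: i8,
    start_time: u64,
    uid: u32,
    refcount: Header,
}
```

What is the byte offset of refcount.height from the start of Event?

52

Header: 0..4  stride  (4B, 4-aligned); 4..8  -- padding (4B); 8..16  format  (8B, 8-aligned); 16..20  width  (4B, 4-aligned); 20..24  height  (4B, 4-aligned); sizeof = 24, alignof = 8
0..1  state  (1B, 1-aligned)
1..2  -- padding (1B)
2..4  prio  (2B, 2-aligned)
4..8  gid  (4B, 4-aligned)
8..12  cpu  (4B, 4-aligned)
12..13  lock  (1B, 1-aligned)
13..14  rss  (1B, 1-aligned)
14..16  -- padding (2B)
16..24  start_time  (8B, 8-aligned)
24..28  uid  (4B, 4-aligned)
28..32  -- padding (4B)
32..56  refcount  (24B, 8-aligned)
within Header: height at 20
32 + 20 = 52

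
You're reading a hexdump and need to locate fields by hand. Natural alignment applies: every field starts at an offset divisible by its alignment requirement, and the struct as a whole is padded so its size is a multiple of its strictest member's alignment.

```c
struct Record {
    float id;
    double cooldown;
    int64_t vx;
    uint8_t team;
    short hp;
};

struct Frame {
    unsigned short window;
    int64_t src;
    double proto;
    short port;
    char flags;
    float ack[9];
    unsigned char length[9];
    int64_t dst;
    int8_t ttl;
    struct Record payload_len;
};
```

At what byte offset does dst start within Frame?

80

Record: id at 0 (size 4, align 4) → ends 4; pad 4 to align 8 for cooldown; cooldown at 8 (size 8, align 8) → ends 16; vx at 16 (size 8, align 8) → ends 24; team at 24 (size 1, align 1) → ends 25; pad 1 to align 2 for hp; hp at 26 (size 2, align 2) → ends 28; tail pad 4 to reach multiple of 8; total 32 bytes, alignment 8
window at 0 (size 2, align 2) → ends 2
pad 6 to align 8 for src
src at 8 (size 8, align 8) → ends 16
proto at 16 (size 8, align 8) → ends 24
port at 24 (size 2, align 2) → ends 26
flags at 26 (size 1, align 1) → ends 27
pad 1 to align 4 for ack
ack at 28 (size 36, align 4) → ends 64
length at 64 (size 9, align 1) → ends 73
pad 7 to align 8 for dst
dst at 80 (size 8, align 8) → ends 88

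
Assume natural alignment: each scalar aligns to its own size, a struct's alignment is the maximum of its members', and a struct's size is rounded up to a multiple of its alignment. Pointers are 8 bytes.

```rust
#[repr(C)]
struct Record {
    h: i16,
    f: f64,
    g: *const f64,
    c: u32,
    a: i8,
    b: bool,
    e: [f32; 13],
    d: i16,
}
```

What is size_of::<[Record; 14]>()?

1232

0..2  h  (2B, 2-aligned)
2..8  -- padding (6B)
8..16  f  (8B, 8-aligned)
16..24  g  (8B, 8-aligned)
24..28  c  (4B, 4-aligned)
28..29  a  (1B, 1-aligned)
29..30  b  (1B, 1-aligned)
30..32  -- padding (2B)
32..84  e  (52B, 4-aligned)
84..86  d  (2B, 2-aligned)
86..88  -- tail padding (2B)
sizeof = 88, alignof = 8
array of 14: 14 × 88 = 1232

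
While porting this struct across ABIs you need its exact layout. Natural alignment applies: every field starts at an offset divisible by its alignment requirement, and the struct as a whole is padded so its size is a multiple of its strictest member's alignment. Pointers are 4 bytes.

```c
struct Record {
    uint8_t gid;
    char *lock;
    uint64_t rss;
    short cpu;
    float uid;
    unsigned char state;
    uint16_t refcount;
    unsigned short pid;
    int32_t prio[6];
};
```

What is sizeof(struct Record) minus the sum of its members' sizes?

8

0..1  gid  (1B, 1-aligned)
1..4  -- padding (3B)
4..8  lock  (4B, 4-aligned)
8..16  rss  (8B, 8-aligned)
16..18  cpu  (2B, 2-aligned)
18..20  -- padding (2B)
20..24  uid  (4B, 4-aligned)
24..25  state  (1B, 1-aligned)
25..26  -- padding (1B)
26..28  refcount  (2B, 2-aligned)
28..30  pid  (2B, 2-aligned)
30..32  -- padding (2B)
32..56  prio  (24B, 4-aligned)
sizeof = 56, alignof = 8
data bytes 48, size 56 → padding 8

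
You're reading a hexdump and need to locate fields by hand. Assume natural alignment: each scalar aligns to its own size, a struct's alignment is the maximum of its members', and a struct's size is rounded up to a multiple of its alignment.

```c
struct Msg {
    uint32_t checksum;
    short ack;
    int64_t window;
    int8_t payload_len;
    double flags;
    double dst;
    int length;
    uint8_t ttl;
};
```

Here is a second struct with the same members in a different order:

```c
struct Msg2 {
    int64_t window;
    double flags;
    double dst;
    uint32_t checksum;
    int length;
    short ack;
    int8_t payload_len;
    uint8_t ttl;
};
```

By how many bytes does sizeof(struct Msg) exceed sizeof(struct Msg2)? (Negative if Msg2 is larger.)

checksum at 0 (size 4, align 4) → ends 4
ack at 4 (size 2, align 2) → ends 6
pad 2 to align 8 for window
window at 8 (size 8, align 8) → ends 16
payload_len at 16 (size 1, align 1) → ends 17
pad 7 to align 8 for flags
flags at 24 (size 8, align 8) → ends 32
dst at 32 (size 8, align 8) → ends 40
length at 40 (size 4, align 4) → ends 44
ttl at 44 (size 1, align 1) → ends 45
tail pad 3 to reach multiple of 8
total 48 bytes, alignment 8
— Msg2 —
window at 0 (size 8, align 8) → ends 8
flags at 8 (size 8, align 8) → ends 16
dst at 16 (size 8, align 8) → ends 24
checksum at 24 (size 4, align 4) → ends 28
length at 28 (size 4, align 4) → ends 32
ack at 32 (size 2, align 2) → ends 34
payload_len at 34 (size 1, align 1) → ends 35
ttl at 35 (size 1, align 1) → ends 36
tail pad 4 to reach multiple of 8
total 40 bytes, alignment 8
48 − 40 = 8

8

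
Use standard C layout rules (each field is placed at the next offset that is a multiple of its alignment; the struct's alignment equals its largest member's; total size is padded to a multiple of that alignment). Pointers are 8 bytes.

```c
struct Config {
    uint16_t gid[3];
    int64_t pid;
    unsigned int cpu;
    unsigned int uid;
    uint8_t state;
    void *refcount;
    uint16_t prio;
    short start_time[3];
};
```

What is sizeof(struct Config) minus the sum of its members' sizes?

0..6  gid  (6B, 2-aligned)
6..8  -- padding (2B)
8..16  pid  (8B, 8-aligned)
16..20  cpu  (4B, 4-aligned)
20..24  uid  (4B, 4-aligned)
24..25  state  (1B, 1-aligned)
25..32  -- padding (7B)
32..40  refcount  (8B, 8-aligned)
40..42  prio  (2B, 2-aligned)
42..48  start_time  (6B, 2-aligned)
sizeof = 48, alignof = 8
data bytes 39, size 48 → padding 9

9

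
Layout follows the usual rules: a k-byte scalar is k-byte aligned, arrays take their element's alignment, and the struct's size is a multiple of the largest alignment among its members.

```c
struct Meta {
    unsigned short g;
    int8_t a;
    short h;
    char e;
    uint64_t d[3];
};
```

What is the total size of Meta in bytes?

@0: g [2B, align 2] → 2
@2: a [1B, align 1] → 3
+1 pad (align 2)
@4: h [2B, align 2] → 6
@6: e [1B, align 1] → 7
+1 pad (align 8)
@8: d [24B, align 8] → 32
size 32, align 8

32 bytes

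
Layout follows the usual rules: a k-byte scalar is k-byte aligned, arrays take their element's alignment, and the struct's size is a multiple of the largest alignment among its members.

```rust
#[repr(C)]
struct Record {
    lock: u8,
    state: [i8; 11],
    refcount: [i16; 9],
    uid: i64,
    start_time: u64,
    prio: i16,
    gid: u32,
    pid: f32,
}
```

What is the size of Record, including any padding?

@0: lock [1B, align 1] → 1
@1: state [11B, align 1] → 12
@12: refcount [18B, align 2] → 30
+2 pad (align 8)
@32: uid [8B, align 8] → 40
@40: start_time [8B, align 8] → 48
@48: prio [2B, align 2] → 50
+2 pad (align 4)
@52: gid [4B, align 4] → 56
@56: pid [4B, align 4] → 60
+4 tail pad (align 8)
size 64, align 8

64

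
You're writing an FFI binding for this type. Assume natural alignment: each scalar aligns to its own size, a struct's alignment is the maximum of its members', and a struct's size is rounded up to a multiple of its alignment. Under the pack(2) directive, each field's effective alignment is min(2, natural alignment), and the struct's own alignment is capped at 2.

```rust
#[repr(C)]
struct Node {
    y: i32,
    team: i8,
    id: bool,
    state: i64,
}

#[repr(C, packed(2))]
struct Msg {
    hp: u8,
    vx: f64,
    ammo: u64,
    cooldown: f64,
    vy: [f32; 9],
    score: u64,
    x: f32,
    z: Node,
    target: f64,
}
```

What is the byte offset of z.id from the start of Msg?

Node: y at 0 (size 4, align 4) → ends 4; team at 4 (size 1, align 1) → ends 5; id at 5 (size 1, align 1) → ends 6; pad 2 to align 8 for state; state at 8 (size 8, align 8) → ends 16; total 16 bytes, alignment 8
hp at 0 (size 1, align 1) → ends 1
pad 1 to align 2 for vx
vx at 2 (size 8, align 2) → ends 10
ammo at 10 (size 8, align 2) → ends 18
cooldown at 18 (size 8, align 2) → ends 26
vy at 26 (size 36, align 2) → ends 62
score at 62 (size 8, align 2) → ends 70
x at 70 (size 4, align 2) → ends 74
z at 74 (size 16, align 2) → ends 90
within Node: id at 5
74 + 5 = 79

79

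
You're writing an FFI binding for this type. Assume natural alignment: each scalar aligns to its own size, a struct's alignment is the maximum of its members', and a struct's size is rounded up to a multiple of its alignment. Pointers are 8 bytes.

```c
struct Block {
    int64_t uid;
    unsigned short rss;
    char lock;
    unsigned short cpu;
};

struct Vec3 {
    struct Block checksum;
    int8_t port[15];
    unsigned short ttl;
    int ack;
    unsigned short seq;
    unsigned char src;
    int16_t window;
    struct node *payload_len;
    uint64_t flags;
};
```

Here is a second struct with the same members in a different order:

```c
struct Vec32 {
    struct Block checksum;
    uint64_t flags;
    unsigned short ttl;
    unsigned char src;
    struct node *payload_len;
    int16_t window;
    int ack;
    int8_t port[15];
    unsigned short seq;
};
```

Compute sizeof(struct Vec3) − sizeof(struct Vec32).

Block: 0..8  uid  (8B, 8-aligned); 8..10  rss  (2B, 2-aligned); 10..11  lock  (1B, 1-aligned); 11..12  -- padding (1B); 12..14  cpu  (2B, 2-aligned); 14..16  -- tail padding (2B); sizeof = 16, alignof = 8
0..16  checksum  (16B, 8-aligned)
16..31  port  (15B, 1-aligned)
31..32  -- padding (1B)
32..34  ttl  (2B, 2-aligned)
34..36  -- padding (2B)
36..40  ack  (4B, 4-aligned)
40..42  seq  (2B, 2-aligned)
42..43  src  (1B, 1-aligned)
43..44  -- padding (1B)
44..46  window  (2B, 2-aligned)
46..48  -- padding (2B)
48..56  payload_len  (8B, 8-aligned)
56..64  flags  (8B, 8-aligned)
sizeof = 64, alignof = 8
— Vec32 —
0..16  checksum  (16B, 8-aligned)
16..24  flags  (8B, 8-aligned)
24..26  ttl  (2B, 2-aligned)
26..27  src  (1B, 1-aligned)
27..32  -- padding (5B)
32..40  payload_len  (8B, 8-aligned)
40..42  window  (2B, 2-aligned)
42..44  -- padding (2B)
44..48  ack  (4B, 4-aligned)
48..63  port  (15B, 1-aligned)
63..64  -- padding (1B)
64..66  seq  (2B, 2-aligned)
66..72  -- tail padding (6B)
sizeof = 72, alignof = 8
64 − 72 = -8

-8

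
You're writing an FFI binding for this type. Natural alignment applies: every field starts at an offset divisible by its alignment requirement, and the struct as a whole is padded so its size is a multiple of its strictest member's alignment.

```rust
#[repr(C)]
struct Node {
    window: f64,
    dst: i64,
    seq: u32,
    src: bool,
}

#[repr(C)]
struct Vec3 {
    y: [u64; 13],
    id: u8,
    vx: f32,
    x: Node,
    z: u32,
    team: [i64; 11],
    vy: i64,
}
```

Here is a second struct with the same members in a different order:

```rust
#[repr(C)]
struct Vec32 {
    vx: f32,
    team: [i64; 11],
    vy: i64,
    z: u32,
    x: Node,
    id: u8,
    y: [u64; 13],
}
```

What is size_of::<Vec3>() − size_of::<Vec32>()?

Node: @0: window [8B, align 8] → 8; @8: dst [8B, align 8] → 16; @16: seq [4B, align 4] → 20; @20: src [1B, align 1] → 21; +3 tail pad (align 8); size 24, align 8
@0: y [104B, align 8] → 104
@104: id [1B, align 1] → 105
+3 pad (align 4)
@108: vx [4B, align 4] → 112
@112: x [24B, align 8] → 136
@136: z [4B, align 4] → 140
+4 pad (align 8)
@144: team [88B, align 8] → 232
@232: vy [8B, align 8] → 240
size 240, align 8
— Vec32 —
@0: vx [4B, align 4] → 4
+4 pad (align 8)
@8: team [88B, align 8] → 96
@96: vy [8B, align 8] → 104
@104: z [4B, align 4] → 108
+4 pad (align 8)
@112: x [24B, align 8] → 136
@136: id [1B, align 1] → 137
+7 pad (align 8)
@144: y [104B, align 8] → 248
size 248, align 8
240 − 248 = -8

-8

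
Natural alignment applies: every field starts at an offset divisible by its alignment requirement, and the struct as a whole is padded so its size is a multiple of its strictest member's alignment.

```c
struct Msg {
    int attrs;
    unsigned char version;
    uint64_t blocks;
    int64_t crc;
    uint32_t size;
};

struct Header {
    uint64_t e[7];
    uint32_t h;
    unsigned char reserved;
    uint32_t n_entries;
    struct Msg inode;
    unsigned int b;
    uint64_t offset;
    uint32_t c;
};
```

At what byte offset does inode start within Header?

72

Msg: @0: attrs [4B, align 4] → 4; @4: version [1B, align 1] → 5; +3 pad (align 8); @8: blocks [8B, align 8] → 16; @16: crc [8B, align 8] → 24; @24: size [4B, align 4] → 28; +4 tail pad (align 8); size 32, align 8
@0: e [56B, align 8] → 56
@56: h [4B, align 4] → 60
@60: reserved [1B, align 1] → 61
+3 pad (align 4)
@64: n_entries [4B, align 4] → 68
+4 pad (align 8)
@72: inode [32B, align 8] → 104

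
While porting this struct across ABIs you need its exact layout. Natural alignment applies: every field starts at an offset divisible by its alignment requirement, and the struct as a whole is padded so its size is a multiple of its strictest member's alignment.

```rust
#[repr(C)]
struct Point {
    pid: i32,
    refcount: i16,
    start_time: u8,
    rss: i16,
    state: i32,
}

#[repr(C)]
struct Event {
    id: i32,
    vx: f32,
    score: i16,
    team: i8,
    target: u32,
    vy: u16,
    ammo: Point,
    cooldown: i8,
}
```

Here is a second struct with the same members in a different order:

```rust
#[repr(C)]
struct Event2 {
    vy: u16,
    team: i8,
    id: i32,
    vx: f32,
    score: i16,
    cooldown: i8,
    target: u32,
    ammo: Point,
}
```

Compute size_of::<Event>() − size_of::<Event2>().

4

Point: pid at 0 (size 4, align 4) → ends 4; refcount at 4 (size 2, align 2) → ends 6; start_time at 6 (size 1, align 1) → ends 7; pad 1 to align 2 for rss; rss at 8 (size 2, align 2) → ends 10; pad 2 to align 4 for state; state at 12 (size 4, align 4) → ends 16; total 16 bytes, alignment 4
id at 0 (size 4, align 4) → ends 4
vx at 4 (size 4, align 4) → ends 8
score at 8 (size 2, align 2) → ends 10
team at 10 (size 1, align 1) → ends 11
pad 1 to align 4 for target
target at 12 (size 4, align 4) → ends 16
vy at 16 (size 2, align 2) → ends 18
pad 2 to align 4 for ammo
ammo at 20 (size 16, align 4) → ends 36
cooldown at 36 (size 1, align 1) → ends 37
tail pad 3 to reach multiple of 4
total 40 bytes, alignment 4
— Event2 —
vy at 0 (size 2, align 2) → ends 2
team at 2 (size 1, align 1) → ends 3
pad 1 to align 4 for id
id at 4 (size 4, align 4) → ends 8
vx at 8 (size 4, align 4) → ends 12
score at 12 (size 2, align 2) → ends 14
cooldown at 14 (size 1, align 1) → ends 15
pad 1 to align 4 for target
target at 16 (size 4, align 4) → ends 20
ammo at 20 (size 16, align 4) → ends 36
total 36 bytes, alignment 4
40 − 36 = 4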